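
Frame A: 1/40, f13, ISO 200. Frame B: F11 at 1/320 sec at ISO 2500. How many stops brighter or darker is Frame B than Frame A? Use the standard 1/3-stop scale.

Aperture: f/13 → f/11 — 1/3 stop wider (brighter).
Shutter speed: 1/40 → 1/50 → 1/60 → 1/80 → 1/100 → 1/125 → 1/160 → 1/200 → 1/250 → 1/320 — 3 stops shorter (darker).
ISO: 200 → 250 → 320 → 400 → 500 → 640 → 800 → 1000 → 1250 → 1600 → 2000 → 2500 — 3 2/3 stops raised (brighter).
Net: +1/3 −3 +3 2/3 = +1 stop.

1 stop brighter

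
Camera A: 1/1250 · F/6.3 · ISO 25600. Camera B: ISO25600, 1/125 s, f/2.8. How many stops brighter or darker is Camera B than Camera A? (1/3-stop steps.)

5 2/3 stops brighter

Aperture: f/6.3 → f/5.6 → f/5 → f/4.5 → f/4 → f/3.5 → f/3.2 → f/2.8 — 2 1/3 stops opened up (brighter).
Shutter speed: 1/1250 → 1/1000 → 1/800 → 1/640 → 1/500 → 1/400 → 1/320 → 1/250 → 1/200 → 1/160 → 1/125 — 3 1/3 stops longer (brighter).
ISO: unchanged.
Net: +2 1/3 +3 1/3 = +5 2/3 stops.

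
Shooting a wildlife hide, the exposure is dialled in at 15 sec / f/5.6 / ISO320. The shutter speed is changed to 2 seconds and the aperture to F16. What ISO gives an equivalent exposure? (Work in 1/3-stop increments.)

Shutter speed: 15 → 13 → 10 → 8 → 6 → 5 → 4 → 3.2 → 2.5 → 2 — 3 stops faster (darker).
Aperture: f/5.6 → f/6.3 → f/7.1 → f/8 → f/9 → f/10 → f/11 → f/13 → f/14 → f/16 — 3 stops narrower (darker).
Net change so far: 6 stops darker. Offset with the ISO: 320 → 400 → 500 → 640 → 800 → 1000 → 1250 → 1600 → 2000 → 2500 → 3200 → 4000 → 5000 → 6400 → 8000 → 10000 → 12800 → 16000 → 20000.

ISO 20000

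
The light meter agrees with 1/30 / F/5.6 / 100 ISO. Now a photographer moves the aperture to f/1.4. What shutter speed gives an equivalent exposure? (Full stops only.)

1/500s

Aperture: f/5.6 → f/4 → f/2.8 → f/2 → f/1.4 — 4 stops opened up (brighter).
Need 4 stops darker from the shutter speed: 1/30 → 1/60 → 1/125 → 1/250 → 1/500.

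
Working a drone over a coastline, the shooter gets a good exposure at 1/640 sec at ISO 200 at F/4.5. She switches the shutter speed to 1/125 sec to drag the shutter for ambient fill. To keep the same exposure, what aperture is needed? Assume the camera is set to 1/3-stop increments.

Shutter speed: 1/640 → 1/500 → 1/400 → 1/320 → 1/250 → 1/200 → 1/160 → 1/125 — 2 1/3 stops longer (brighter).
Need 2 1/3 stops darker from the aperture: f/4.5 → f/5 → f/5.6 → f/6.3 → f/7.1 → f/8 → f/9 → f/10.

f/10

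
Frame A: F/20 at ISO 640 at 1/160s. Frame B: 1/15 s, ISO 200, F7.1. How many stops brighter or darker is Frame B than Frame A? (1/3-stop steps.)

4 2/3 stops brighter

Aperture: f/20 → f/18 → f/16 → f/14 → f/13 → f/11 → f/10 → f/9 → f/8 → f/7.1 — 3 stops wider (brighter).
Shutter speed: 1/160 → 1/125 → 1/100 → 1/80 → 1/60 → 1/50 → 1/40 → 1/30 → 1/25 → 1/20 → 1/15 — 3 1/3 stops longer (brighter).
ISO: 640 → 500 → 400 → 320 → 250 → 200 — 1 2/3 stops dropped (darker).
Net: +3 +3 1/3 −1 2/3 = +4 2/3 stops.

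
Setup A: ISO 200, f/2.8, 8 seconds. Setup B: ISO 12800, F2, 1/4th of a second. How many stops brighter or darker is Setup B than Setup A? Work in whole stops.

Aperture: f/2.8 → f/2 — 1 stop wider (brighter).
Shutter speed: 8 → 4 → 2 → 1 → 1/2 → 1/4 — 5 stops shorter (darker).
ISO: 200 → 400 → 800 → 1600 → 3200 → 6400 → 12800 — 6 stops raised (brighter).
Net: +1 −5 +6 = +2 stops.

2 stops brighter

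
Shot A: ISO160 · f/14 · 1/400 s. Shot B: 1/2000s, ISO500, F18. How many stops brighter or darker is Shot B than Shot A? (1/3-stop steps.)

Aperture: f/14 → f/16 → f/18 — 2/3 stop smaller aperture (darker).
Shutter speed: 1/400 → 1/500 → 1/640 → 1/800 → 1/1000 → 1/1250 → 1/1600 → 1/2000 — 2 1/3 stops faster (darker).
ISO: 160 → 200 → 250 → 320 → 400 → 500 — 1 2/3 stops higher (brighter).
Net: −2/3 −2 1/3 +1 2/3 = −1 1/3 stops.

1 1/3 stops darker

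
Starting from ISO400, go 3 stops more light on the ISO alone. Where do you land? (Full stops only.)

ISO 3200

ISO: 400 → 800 → 1600 → 3200 — 3 stops higher (brighter).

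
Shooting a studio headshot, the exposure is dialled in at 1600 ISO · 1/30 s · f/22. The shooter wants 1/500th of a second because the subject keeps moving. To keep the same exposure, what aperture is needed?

f/5.6

Shutter speed: 1/30 → 1/60 → 1/125 → 1/250 → 1/500 — 4 stops shorter (darker).
Need 4 stops brighter from the aperture: f/22 → f/16 → f/11 → f/8 → f/5.6.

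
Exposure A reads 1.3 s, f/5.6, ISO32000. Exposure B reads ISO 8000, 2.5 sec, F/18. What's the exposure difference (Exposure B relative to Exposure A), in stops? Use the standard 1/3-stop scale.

Aperture: f/5.6 → f/6.3 → f/7.1 → f/8 → f/9 → f/10 → f/11 → f/13 → f/14 → f/16 → f/18 — 3 1/3 stops narrower (darker).
Shutter speed: 1.3 → 1.6 → 2 → 2.5 — 1 stop slower (brighter).
ISO: 32000 → 25600 → 20000 → 16000 → 12800 → 10000 → 8000 — 2 stops dropped (darker).
Net: −3 1/3 +1 −2 = −4 1/3 stops.

4 1/3 stops darker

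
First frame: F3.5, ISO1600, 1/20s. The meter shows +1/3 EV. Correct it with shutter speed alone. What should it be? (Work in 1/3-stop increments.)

Overexposed by 1/3 stop → need 1/3 stop darker.
Shutter speed: 1/20 → 1/25.

1/25s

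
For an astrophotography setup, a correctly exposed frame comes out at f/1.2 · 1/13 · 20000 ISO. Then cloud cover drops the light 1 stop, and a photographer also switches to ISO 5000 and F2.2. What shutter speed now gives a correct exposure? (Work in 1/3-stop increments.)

Scene light: 1 stop darker.
ISO: 20000 → 16000 → 12800 → 10000 → 8000 → 6400 → 5000 — 2 stops dropped (darker).
Aperture: f/1.2 → f/1.4 → f/1.6 → f/1.8 → f/2 → f/2.2 — 1 2/3 stops stopped down (darker).
Net so far: 4 2/3 stops darker. Shutter speed: 1/13 → 1/10 → 1/8 → 1/6 → 1/5 → 1/4 → 0.3 → 0.4 → 0.5 → 0.6 → 0.8 → 1 → 1.3 → 1.6 → 2.

2 s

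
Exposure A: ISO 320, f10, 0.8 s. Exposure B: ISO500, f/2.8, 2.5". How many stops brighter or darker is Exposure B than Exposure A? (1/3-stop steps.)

6 stops brighter

Aperture: f/10 → f/9 → f/8 → f/7.1 → f/6.3 → f/5.6 → f/5 → f/4.5 → f/4 → f/3.5 → f/3.2 → f/2.8 — 3 2/3 stops wider (brighter).
Shutter speed: 0.8 → 1 → 1.3 → 1.6 → 2 → 2.5 — 1 2/3 stops slower (brighter).
ISO: 320 → 400 → 500 — 2/3 stop raised (brighter).
Net: +3 2/3 +1 2/3 +2/3 = +6 stops.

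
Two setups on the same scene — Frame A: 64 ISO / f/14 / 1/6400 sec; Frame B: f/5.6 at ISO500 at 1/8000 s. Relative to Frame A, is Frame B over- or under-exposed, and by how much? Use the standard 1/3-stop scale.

Aperture: f/14 → f/13 → f/11 → f/10 → f/9 → f/8 → f/7.1 → f/6.3 → f/5.6 — 2 2/3 stops wider (brighter).
Shutter speed: 1/6400 → 1/8000 — 1/3 stop faster (darker).
ISO: 64 → 80 → 100 → 125 → 160 → 200 → 250 → 320 → 400 → 500 — 3 stops higher (brighter).
Net: +2 2/3 −1/3 +3 = +5 1/3 stops.

5 1/3 stops brighter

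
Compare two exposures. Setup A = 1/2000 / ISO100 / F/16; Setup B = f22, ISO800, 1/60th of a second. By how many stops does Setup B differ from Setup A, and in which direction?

7 stops brighter

Aperture: f/16 → f/22 — 1 stop smaller aperture (darker).
Shutter speed: 1/2000 → 1/1000 → 1/500 → 1/250 → 1/125 → 1/60 — 5 stops slower (brighter).
ISO: 100 → 200 → 400 → 800 — 3 stops higher (brighter).
Net: −1 +5 +3 = +7 stops.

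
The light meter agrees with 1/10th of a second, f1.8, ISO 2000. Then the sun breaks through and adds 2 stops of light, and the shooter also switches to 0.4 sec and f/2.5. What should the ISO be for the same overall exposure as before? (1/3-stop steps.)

ISO 250

Scene light: 2 stops brighter.
Shutter speed: 1/10 → 1/8 → 1/6 → 1/5 → 1/4 → 0.3 → 0.4 — 2 stops slower (brighter).
Aperture: f/1.8 → f/2 → f/2.2 → f/2.5 — 1 stop narrower (darker).
Net so far: 3 stops brighter. ISO: 2000 → 1600 → 1250 → 1000 → 800 → 640 → 500 → 400 → 320 → 250.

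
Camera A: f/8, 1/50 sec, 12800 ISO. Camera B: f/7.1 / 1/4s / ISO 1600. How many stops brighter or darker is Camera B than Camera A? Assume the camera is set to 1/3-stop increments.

Aperture: f/8 → f/7.1 — 1/3 stop wider (brighter).
Shutter speed: 1/50 → 1/40 → 1/30 → 1/25 → 1/20 → 1/15 → 1/13 → 1/10 → 1/8 → 1/6 → 1/5 → 1/4 — 3 2/3 stops slower (brighter).
ISO: 12800 → 10000 → 8000 → 6400 → 5000 → 4000 → 3200 → 2500 → 2000 → 1600 — 3 stops lower (darker).
Net: +1/3 +3 2/3 −3 = +1 stop.

1 stop brighter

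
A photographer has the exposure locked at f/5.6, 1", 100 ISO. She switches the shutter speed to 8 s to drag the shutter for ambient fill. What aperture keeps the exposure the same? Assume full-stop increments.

Shutter speed: 1 → 2 → 4 → 8 — 3 stops longer (brighter).
Need 3 stops darker from the aperture: f/5.6 → f/8 → f/11 → f/16.

f/16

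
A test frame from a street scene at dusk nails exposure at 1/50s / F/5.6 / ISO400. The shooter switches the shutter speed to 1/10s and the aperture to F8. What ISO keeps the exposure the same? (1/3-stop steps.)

ISO 160

Shutter speed: 1/50 → 1/40 → 1/30 → 1/25 → 1/20 → 1/15 → 1/13 → 1/10 — 2 1/3 stops longer (brighter).
Aperture: f/5.6 → f/6.3 → f/7.1 → f/8 — 1 stop smaller aperture (darker).
Net change so far: 1 1/3 stops brighter. Offset with the ISO: 400 → 320 → 250 → 200 → 160.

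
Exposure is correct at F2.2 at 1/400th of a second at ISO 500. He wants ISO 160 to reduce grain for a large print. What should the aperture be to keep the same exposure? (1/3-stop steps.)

ISO: 500 → 400 → 320 → 250 → 200 → 160 — 1 2/3 stops dropped (darker).
Need 1 2/3 stops brighter from the aperture: f/2.2 → f/2 → f/1.8 → f/1.6 → f/1.4 → f/1.2.

f/1.2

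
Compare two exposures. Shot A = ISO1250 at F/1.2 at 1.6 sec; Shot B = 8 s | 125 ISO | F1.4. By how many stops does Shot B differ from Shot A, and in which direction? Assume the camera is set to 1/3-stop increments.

Aperture: f/1.2 → f/1.4 — 1/3 stop stopped down (darker).
Shutter speed: 1.6 → 2 → 2.5 → 3.2 → 4 → 5 → 6 → 8 — 2 1/3 stops slower (brighter).
ISO: 1250 → 1000 → 800 → 640 → 500 → 400 → 320 → 250 → 200 → 160 → 125 — 3 1/3 stops lower (darker).
Net: −1/3 +2 1/3 −3 1/3 = −1 1/3 stops.

1 1/3 stops darker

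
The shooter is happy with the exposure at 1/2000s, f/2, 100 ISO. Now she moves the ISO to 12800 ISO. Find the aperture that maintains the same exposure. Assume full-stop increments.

f/22

ISO: 100 → 200 → 400 → 800 → 1600 → 3200 → 6400 → 12800 — 7 stops higher (brighter).
Need 7 stops darker from the aperture: f/2 → f/2.8 → f/4 → f/5.6 → f/8 → f/11 → f/16 → f/22.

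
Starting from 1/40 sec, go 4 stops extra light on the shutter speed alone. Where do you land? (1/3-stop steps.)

Shutter speed: 1/40 → 1/30 → 1/25 → 1/20 → 1/15 → 1/13 → 1/10 → 1/8 → 1/6 → 1/5 → 1/4 → 0.3 → 0.4 — 4 stops slower (brighter).

0.4 s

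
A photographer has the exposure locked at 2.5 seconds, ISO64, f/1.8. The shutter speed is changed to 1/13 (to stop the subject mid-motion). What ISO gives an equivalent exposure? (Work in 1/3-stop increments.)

ISO 2000

Shutter speed: 2.5 → 2 → 1.6 → 1.3 → 1 → 0.8 → 0.6 → 0.5 → 0.4 → 0.3 → 1/4 → 1/5 → 1/6 → 1/8 → 1/10 → 1/13 — 5 stops faster (darker).
Need 5 stops brighter from the ISO: 64 → 80 → 100 → 125 → 160 → 200 → 250 → 320 → 400 → 500 → 640 → 800 → 1000 → 1250 → 1600 → 2000.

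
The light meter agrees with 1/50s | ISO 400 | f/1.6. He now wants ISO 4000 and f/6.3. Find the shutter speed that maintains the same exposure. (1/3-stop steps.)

ISO: 400 → 500 → 640 → 800 → 1000 → 1250 → 1600 → 2000 → 2500 → 3200 → 4000 — 3 1/3 stops higher (brighter).
Aperture: f/1.6 → f/1.8 → f/2 → f/2.2 → f/2.5 → f/2.8 → f/3.2 → f/3.5 → f/4 → f/4.5 → f/5 → f/5.6 → f/6.3 — 4 stops narrower (darker).
Net change so far: 2/3 stop darker. Offset with the shutter speed: 1/50 → 1/40 → 1/30.

1/30s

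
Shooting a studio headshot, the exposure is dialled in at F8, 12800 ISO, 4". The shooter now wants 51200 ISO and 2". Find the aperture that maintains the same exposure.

ISO: 12800 → 25600 → 51200 — 2 stops higher (brighter).
Shutter speed: 4 → 2 — 1 stop faster (darker).
Net change so far: 1 stop brighter. Offset with the aperture: f/8 → f/11.

f/11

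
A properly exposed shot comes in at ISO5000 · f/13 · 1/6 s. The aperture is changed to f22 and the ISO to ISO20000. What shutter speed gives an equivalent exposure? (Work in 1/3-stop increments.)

1/8s

Aperture: f/13 → f/14 → f/16 → f/18 → f/20 → f/22 — 1 2/3 stops narrower (darker).
ISO: 5000 → 6400 → 8000 → 10000 → 12800 → 16000 → 20000 — 2 stops higher (brighter).
Net change so far: 1/3 stop brighter. Offset with the shutter speed: 1/6 → 1/8.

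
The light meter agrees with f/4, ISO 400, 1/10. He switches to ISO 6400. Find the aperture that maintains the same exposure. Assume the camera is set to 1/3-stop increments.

ISO: 400 → 500 → 640 → 800 → 1000 → 1250 → 1600 → 2000 → 2500 → 3200 → 4000 → 5000 → 6400 — 4 stops higher (brighter).
Need 4 stops darker from the aperture: f/4 → f/4.5 → f/5 → f/5.6 → f/6.3 → f/7.1 → f/8 → f/9 → f/10 → f/11 → f/13 → f/14 → f/16.

f/16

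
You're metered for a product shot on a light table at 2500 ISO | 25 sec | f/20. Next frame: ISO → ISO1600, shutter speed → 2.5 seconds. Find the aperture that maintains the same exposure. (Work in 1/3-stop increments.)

ISO: 2500 → 2000 → 1600 — 2/3 stop dropped (darker).
Shutter speed: 25 → 20 → 15 → 13 → 10 → 8 → 6 → 5 → 4 → 3.2 → 2.5 — 3 1/3 stops faster (darker).
Net change so far: 4 stops darker. Offset with the aperture: f/20 → f/18 → f/16 → f/14 → f/13 → f/11 → f/10 → f/9 → f/8 → f/7.1 → f/6.3 → f/5.6 → f/5.

f/5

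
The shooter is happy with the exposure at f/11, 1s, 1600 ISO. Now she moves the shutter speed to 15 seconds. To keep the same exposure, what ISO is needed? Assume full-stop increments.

ISO 100

Shutter speed: 1 → 2 → 4 → 8 → 15 — 4 stops slower (brighter).
Need 4 stops darker from the ISO: 1600 → 800 → 400 → 200 → 100.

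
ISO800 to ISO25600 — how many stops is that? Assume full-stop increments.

800 → 1600 → 3200 → 6400 → 12800 → 25600 — count the steps: 5 stops.

5 stops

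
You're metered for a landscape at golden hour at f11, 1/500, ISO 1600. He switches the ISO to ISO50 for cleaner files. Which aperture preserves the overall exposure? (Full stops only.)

f/2

ISO: 1600 → 800 → 400 → 200 → 100 → 50 — 5 stops lower (darker).
Need 5 stops brighter from the aperture: f/11 → f/8 → f/5.6 → f/4 → f/2.8 → f/2.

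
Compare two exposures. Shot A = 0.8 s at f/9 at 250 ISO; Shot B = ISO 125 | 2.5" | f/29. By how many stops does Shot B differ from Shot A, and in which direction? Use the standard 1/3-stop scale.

2 2/3 stops darker

Aperture: f/9 → f/10 → f/11 → f/13 → f/14 → f/16 → f/18 → f/20 → f/22 → f/25 → f/29 — 3 1/3 stops stopped down (darker).
Shutter speed: 0.8 → 1 → 1.3 → 1.6 → 2 → 2.5 — 1 2/3 stops slower (brighter).
ISO: 250 → 200 → 160 → 125 — 1 stop dropped (darker).
Net: −3 1/3 +1 2/3 −1 = −2 2/3 stops.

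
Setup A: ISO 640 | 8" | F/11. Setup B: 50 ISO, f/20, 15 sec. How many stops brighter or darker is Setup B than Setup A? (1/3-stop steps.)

Aperture: f/11 → f/13 → f/14 → f/16 → f/18 → f/20 — 1 2/3 stops smaller aperture (darker).
Shutter speed: 8 → 10 → 13 → 15 — 1 stop slower (brighter).
ISO: 640 → 500 → 400 → 320 → 250 → 200 → 160 → 125 → 100 → 80 → 64 → 50 — 3 2/3 stops dropped (darker).
Net: −1 2/3 +1 −3 2/3 = −4 1/3 stops.

4 1/3 stops darker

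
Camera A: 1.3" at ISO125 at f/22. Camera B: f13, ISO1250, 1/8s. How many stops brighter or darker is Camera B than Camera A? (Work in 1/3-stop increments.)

1 2/3 stops brighter

Aperture: f/22 → f/20 → f/18 → f/16 → f/14 → f/13 — 1 2/3 stops larger aperture (brighter).
Shutter speed: 1.3 → 1 → 0.8 → 0.6 → 0.5 → 0.4 → 0.3 → 1/4 → 1/5 → 1/6 → 1/8 — 3 1/3 stops faster (darker).
ISO: 125 → 160 → 200 → 250 → 320 → 400 → 500 → 640 → 800 → 1000 → 1250 — 3 1/3 stops raised (brighter).
Net: +1 2/3 −3 1/3 +3 1/3 = +1 2/3 stops.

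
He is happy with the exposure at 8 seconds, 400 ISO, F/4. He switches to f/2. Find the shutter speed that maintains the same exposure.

2 s

Aperture: f/4 → f/2.8 → f/2 — 2 stops opened up (brighter).
Need 2 stops darker from the shutter speed: 8 → 4 → 2.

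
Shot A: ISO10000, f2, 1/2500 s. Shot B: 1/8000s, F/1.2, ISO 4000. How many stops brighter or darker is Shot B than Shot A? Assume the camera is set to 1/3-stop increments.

1 2/3 stops darker

Aperture: f/2 → f/1.8 → f/1.6 → f/1.4 → f/1.2 — 1 1/3 stops wider (brighter).
Shutter speed: 1/2500 → 1/3200 → 1/4000 → 1/5000 → 1/6400 → 1/8000 — 1 2/3 stops faster (darker).
ISO: 10000 → 8000 → 6400 → 5000 → 4000 — 1 1/3 stops dropped (darker).
Net: +1 1/3 −1 2/3 −1 1/3 = −1 2/3 stops.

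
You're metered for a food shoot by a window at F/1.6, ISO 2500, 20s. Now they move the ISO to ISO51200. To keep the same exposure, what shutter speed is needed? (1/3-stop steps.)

ISO: 2500 → 3200 → 4000 → 5000 → 6400 → 8000 → 10000 → 12800 → 16000 → 20000 → 25600 → 32000 → 40000 → 51200 — 4 1/3 stops raised (brighter).
Need 4 1/3 stops darker from the shutter speed: 20 → 15 → 13 → 10 → 8 → 6 → 5 → 4 → 3.2 → 2.5 → 2 → 1.6 → 1.3 → 1.

1 s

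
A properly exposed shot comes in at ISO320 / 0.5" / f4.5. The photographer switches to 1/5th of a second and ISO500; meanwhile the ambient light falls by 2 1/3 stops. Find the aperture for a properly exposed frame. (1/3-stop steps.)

Scene light: 2 1/3 stops darker.
Shutter speed: 0.5 → 0.4 → 0.3 → 1/4 → 1/5 — 1 1/3 stops shorter (darker).
ISO: 320 → 400 → 500 — 2/3 stop higher (brighter).
Net so far: 3 stops darker. Aperture: f/4.5 → f/4 → f/3.5 → f/3.2 → f/2.8 → f/2.5 → f/2.2 → f/2 → f/1.8 → f/1.6.

f/1.6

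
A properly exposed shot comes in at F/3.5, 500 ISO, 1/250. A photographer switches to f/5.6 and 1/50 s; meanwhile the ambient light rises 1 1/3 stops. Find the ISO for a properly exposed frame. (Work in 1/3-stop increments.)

ISO 100

Scene light: 1 1/3 stops brighter.
Aperture: f/3.5 → f/4 → f/4.5 → f/5 → f/5.6 — 1 1/3 stops narrower (darker).
Shutter speed: 1/250 → 1/200 → 1/160 → 1/125 → 1/100 → 1/80 → 1/60 → 1/50 — 2 1/3 stops longer (brighter).
Net so far: 2 1/3 stops brighter. ISO: 500 → 400 → 320 → 250 → 200 → 160 → 125 → 100.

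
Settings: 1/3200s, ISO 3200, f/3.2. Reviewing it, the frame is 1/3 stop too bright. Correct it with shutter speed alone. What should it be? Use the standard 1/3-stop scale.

Overexposed by 1/3 stop → need 1/3 stop darker.
Shutter speed: 1/3200 → 1/4000.

1/4000s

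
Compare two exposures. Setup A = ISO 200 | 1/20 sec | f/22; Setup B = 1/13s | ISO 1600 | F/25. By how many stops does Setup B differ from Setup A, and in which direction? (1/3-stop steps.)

3 1/3 stops brighter

Aperture: f/22 → f/25 — 1/3 stop narrower (darker).
Shutter speed: 1/20 → 1/15 → 1/13 — 2/3 stop longer (brighter).
ISO: 200 → 250 → 320 → 400 → 500 → 640 → 800 → 1000 → 1250 → 1600 — 3 stops raised (brighter).
Net: −1/3 +2/3 +3 = +3 1/3 stops.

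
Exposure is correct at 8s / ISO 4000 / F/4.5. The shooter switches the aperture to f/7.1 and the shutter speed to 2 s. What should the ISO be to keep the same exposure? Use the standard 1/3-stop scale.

Aperture: f/4.5 → f/5 → f/5.6 → f/6.3 → f/7.1 — 1 1/3 stops stopped down (darker).
Shutter speed: 8 → 6 → 5 → 4 → 3.2 → 2.5 → 2 — 2 stops faster (darker).
Net change so far: 3 1/3 stops darker. Offset with the ISO: 4000 → 5000 → 6400 → 8000 → 10000 → 12800 → 16000 → 20000 → 25600 → 32000 → 40000.

ISO 40000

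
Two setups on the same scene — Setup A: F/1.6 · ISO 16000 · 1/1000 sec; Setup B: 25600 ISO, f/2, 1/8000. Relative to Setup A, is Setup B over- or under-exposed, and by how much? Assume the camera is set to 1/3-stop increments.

3 stops darker

Aperture: f/1.6 → f/1.8 → f/2 — 2/3 stop stopped down (darker).
Shutter speed: 1/1000 → 1/1250 → 1/1600 → 1/2000 → 1/2500 → 1/3200 → 1/4000 → 1/5000 → 1/6400 → 1/8000 — 3 stops faster (darker).
ISO: 16000 → 20000 → 25600 — 2/3 stop higher (brighter).
Net: −2/3 −3 +2/3 = −3 stops.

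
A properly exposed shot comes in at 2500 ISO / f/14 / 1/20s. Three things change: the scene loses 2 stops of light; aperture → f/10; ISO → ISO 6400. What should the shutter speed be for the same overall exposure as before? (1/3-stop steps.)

1/25s

Scene light: 2 stops darker.
Aperture: f/14 → f/13 → f/11 → f/10 — 1 stop opened up (brighter).
ISO: 2500 → 3200 → 4000 → 5000 → 6400 — 1 1/3 stops higher (brighter).
Net so far: 1/3 stop brighter. Shutter speed: 1/20 → 1/25.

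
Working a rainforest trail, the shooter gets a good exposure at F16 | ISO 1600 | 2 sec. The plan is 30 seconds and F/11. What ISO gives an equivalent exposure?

Shutter speed: 2 → 4 → 8 → 15 → 30 — 4 stops slower (brighter).
Aperture: f/16 → f/11 — 1 stop larger aperture (brighter).
Net change so far: 5 stops brighter. Offset with the ISO: 1600 → 800 → 400 → 200 → 100 → 50.

ISO 50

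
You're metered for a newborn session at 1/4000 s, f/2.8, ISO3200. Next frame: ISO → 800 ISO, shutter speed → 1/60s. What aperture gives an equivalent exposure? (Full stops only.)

ISO: 3200 → 1600 → 800 — 2 stops lower (darker).
Shutter speed: 1/4000 → 1/2000 → 1/1000 → 1/500 → 1/250 → 1/125 → 1/60 — 6 stops slower (brighter).
Net change so far: 4 stops brighter. Offset with the aperture: f/2.8 → f/4 → f/5.6 → f/8 → f/11.

f/11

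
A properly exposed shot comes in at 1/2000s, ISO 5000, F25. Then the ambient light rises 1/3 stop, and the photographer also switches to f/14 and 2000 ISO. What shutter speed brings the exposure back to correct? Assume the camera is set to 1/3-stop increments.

Scene light: 1/3 stop brighter.
Aperture: f/25 → f/22 → f/20 → f/18 → f/16 → f/14 — 1 2/3 stops opened up (brighter).
ISO: 5000 → 4000 → 3200 → 2500 → 2000 — 1 1/3 stops dropped (darker).
Net so far: 2/3 stop brighter. Shutter speed: 1/2000 → 1/2500 → 1/3200.

1/3200s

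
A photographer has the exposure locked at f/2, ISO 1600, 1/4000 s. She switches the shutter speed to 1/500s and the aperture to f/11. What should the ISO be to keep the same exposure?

Shutter speed: 1/4000 → 1/2000 → 1/1000 → 1/500 — 3 stops longer (brighter).
Aperture: f/2 → f/2.8 → f/4 → f/5.6 → f/8 → f/11 — 5 stops narrower (darker).
Net change so far: 2 stops darker. Offset with the ISO: 1600 → 3200 → 6400.

ISO 6400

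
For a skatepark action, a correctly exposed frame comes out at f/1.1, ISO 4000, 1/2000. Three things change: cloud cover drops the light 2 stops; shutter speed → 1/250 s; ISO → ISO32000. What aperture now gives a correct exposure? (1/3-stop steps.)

Scene light: 2 stops darker.
Shutter speed: 1/2000 → 1/1600 → 1/1250 → 1/1000 → 1/800 → 1/640 → 1/500 → 1/400 → 1/320 → 1/250 — 3 stops longer (brighter).
ISO: 4000 → 5000 → 6400 → 8000 → 10000 → 12800 → 16000 → 20000 → 25600 → 32000 — 3 stops higher (brighter).
Net so far: 4 stops brighter. Aperture: f/1.1 → f/1.2 → f/1.4 → f/1.6 → f/1.8 → f/2 → f/2.2 → f/2.5 → f/2.8 → f/3.2 → f/3.5 → f/4 → f/4.5.

f/4.5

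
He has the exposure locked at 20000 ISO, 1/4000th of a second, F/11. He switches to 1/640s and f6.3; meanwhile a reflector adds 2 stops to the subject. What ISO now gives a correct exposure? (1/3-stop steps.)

ISO 250

Scene light: 2 stops brighter.
Shutter speed: 1/4000 → 1/3200 → 1/2500 → 1/2000 → 1/1600 → 1/1250 → 1/1000 → 1/800 → 1/640 — 2 2/3 stops longer (brighter).
Aperture: f/11 → f/10 → f/9 → f/8 → f/7.1 → f/6.3 — 1 2/3 stops opened up (brighter).
Net so far: 6 1/3 stops brighter. ISO: 20000 → 16000 → 12800 → 10000 → 8000 → 6400 → 5000 → 4000 → 3200 → 2500 → 2000 → 1600 → 1250 → 1000 → 800 → 640 → 500 → 400 → 320 → 250.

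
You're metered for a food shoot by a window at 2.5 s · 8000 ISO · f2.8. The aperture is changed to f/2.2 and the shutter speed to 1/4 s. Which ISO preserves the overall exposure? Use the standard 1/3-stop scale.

Aperture: f/2.8 → f/2.5 → f/2.2 — 2/3 stop opened up (brighter).
Shutter speed: 2.5 → 2 → 1.6 → 1.3 → 1 → 0.8 → 0.6 → 0.5 → 0.4 → 0.3 → 1/4 — 3 1/3 stops faster (darker).
Net change so far: 2 2/3 stops darker. Offset with the ISO: 8000 → 10000 → 12800 → 16000 → 20000 → 25600 → 32000 → 40000 → 51200.

ISO 51200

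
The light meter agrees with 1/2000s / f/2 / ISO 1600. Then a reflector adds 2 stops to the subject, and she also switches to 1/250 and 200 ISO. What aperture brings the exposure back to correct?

Scene light: 2 stops brighter.
Shutter speed: 1/2000 → 1/1000 → 1/500 → 1/250 — 3 stops slower (brighter).
ISO: 1600 → 800 → 400 → 200 — 3 stops dropped (darker).
Net so far: 2 stops brighter. Aperture: f/2 → f/2.8 → f/4.

f/4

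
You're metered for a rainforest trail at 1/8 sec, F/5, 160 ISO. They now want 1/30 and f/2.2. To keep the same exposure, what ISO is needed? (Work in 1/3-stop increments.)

ISO 125

Shutter speed: 1/8 → 1/10 → 1/13 → 1/15 → 1/20 → 1/25 → 1/30 — 2 stops shorter (darker).
Aperture: f/5 → f/4.5 → f/4 → f/3.5 → f/3.2 → f/2.8 → f/2.5 → f/2.2 — 2 1/3 stops larger aperture (brighter).
Net change so far: 1/3 stop brighter. Offset with the ISO: 160 → 125.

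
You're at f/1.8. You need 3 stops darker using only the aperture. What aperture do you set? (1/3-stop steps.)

f/5

Aperture: f/1.8 → f/2 → f/2.2 → f/2.5 → f/2.8 → f/3.2 → f/3.5 → f/4 → f/4.5 → f/5 — 3 stops smaller aperture (darker).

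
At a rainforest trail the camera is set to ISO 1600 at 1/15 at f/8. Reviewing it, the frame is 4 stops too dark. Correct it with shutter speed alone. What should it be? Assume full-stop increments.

1 s

Underexposed by 4 stops → need 4 stops brighter.
Shutter speed: 1/15 → 1/8 → 1/4 → 1/2 → 1.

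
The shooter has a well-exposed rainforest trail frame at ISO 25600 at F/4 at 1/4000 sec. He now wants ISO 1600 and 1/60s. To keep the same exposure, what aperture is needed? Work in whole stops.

f/8

ISO: 25600 → 12800 → 6400 → 3200 → 1600 — 4 stops dropped (darker).
Shutter speed: 1/4000 → 1/2000 → 1/1000 → 1/500 → 1/250 → 1/125 → 1/60 — 6 stops slower (brighter).
Net change so far: 2 stops brighter. Offset with the aperture: f/4 → f/5.6 → f/8.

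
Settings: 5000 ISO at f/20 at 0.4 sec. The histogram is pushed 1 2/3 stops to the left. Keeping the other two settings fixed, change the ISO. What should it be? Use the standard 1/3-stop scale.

ISO 16000

Underexposed by 1 2/3 stops → need 1 2/3 stops brighter.
ISO: 5000 → 6400 → 8000 → 10000 → 12800 → 16000.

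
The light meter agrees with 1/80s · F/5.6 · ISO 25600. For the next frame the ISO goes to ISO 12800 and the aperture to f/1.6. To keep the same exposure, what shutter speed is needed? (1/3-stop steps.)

1/500s

ISO: 25600 → 20000 → 16000 → 12800 — 1 stop lower (darker).
Aperture: f/5.6 → f/5 → f/4.5 → f/4 → f/3.5 → f/3.2 → f/2.8 → f/2.5 → f/2.2 → f/2 → f/1.8 → f/1.6 — 3 2/3 stops larger aperture (brighter).
Net change so far: 2 2/3 stops brighter. Offset with the shutter speed: 1/80 → 1/100 → 1/125 → 1/160 → 1/200 → 1/250 → 1/320 → 1/400 → 1/500.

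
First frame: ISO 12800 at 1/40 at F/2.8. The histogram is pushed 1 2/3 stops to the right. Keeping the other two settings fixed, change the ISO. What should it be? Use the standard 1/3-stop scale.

Overexposed by 1 2/3 stops → need 1 2/3 stops darker.
ISO: 12800 → 10000 → 8000 → 6400 → 5000 → 4000.

ISO 4000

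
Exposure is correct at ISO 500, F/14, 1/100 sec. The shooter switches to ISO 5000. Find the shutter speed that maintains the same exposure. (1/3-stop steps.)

ISO: 500 → 640 → 800 → 1000 → 1250 → 1600 → 2000 → 2500 → 3200 → 4000 → 5000 — 3 1/3 stops higher (brighter).
Need 3 1/3 stops darker from the shutter speed: 1/100 → 1/125 → 1/160 → 1/200 → 1/250 → 1/320 → 1/400 → 1/500 → 1/640 → 1/800 → 1/1000.

1/1000s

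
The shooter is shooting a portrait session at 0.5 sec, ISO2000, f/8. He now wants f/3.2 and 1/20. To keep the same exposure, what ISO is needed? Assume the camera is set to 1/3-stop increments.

ISO 3200

Aperture: f/8 → f/7.1 → f/6.3 → f/5.6 → f/5 → f/4.5 → f/4 → f/3.5 → f/3.2 — 2 2/3 stops wider (brighter).
Shutter speed: 0.5 → 0.4 → 0.3 → 1/4 → 1/5 → 1/6 → 1/8 → 1/10 → 1/13 → 1/15 → 1/20 — 3 1/3 stops shorter (darker).
Net change so far: 2/3 stop darker. Offset with the ISO: 2000 → 2500 → 3200.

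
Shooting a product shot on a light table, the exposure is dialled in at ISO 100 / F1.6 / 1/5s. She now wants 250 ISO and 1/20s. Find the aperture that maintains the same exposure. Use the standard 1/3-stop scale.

f/1.2

ISO: 100 → 125 → 160 → 200 → 250 — 1 1/3 stops raised (brighter).
Shutter speed: 1/5 → 1/6 → 1/8 → 1/10 → 1/13 → 1/15 → 1/20 — 2 stops shorter (darker).
Net change so far: 2/3 stop darker. Offset with the aperture: f/1.6 → f/1.4 → f/1.2.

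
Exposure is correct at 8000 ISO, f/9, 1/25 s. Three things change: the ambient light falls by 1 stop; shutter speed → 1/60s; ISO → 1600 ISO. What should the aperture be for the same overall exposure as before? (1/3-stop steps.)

Scene light: 1 stop darker.
Shutter speed: 1/25 → 1/30 → 1/40 → 1/50 → 1/60 — 1 1/3 stops shorter (darker).
ISO: 8000 → 6400 → 5000 → 4000 → 3200 → 2500 → 2000 → 1600 — 2 1/3 stops lower (darker).
Net so far: 4 2/3 stops darker. Aperture: f/9 → f/8 → f/7.1 → f/6.3 → f/5.6 → f/5 → f/4.5 → f/4 → f/3.5 → f/3.2 → f/2.8 → f/2.5 → f/2.2 → f/2 → f/1.8.

f/1.8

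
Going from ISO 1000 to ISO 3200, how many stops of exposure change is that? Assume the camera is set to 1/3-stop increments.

1000 → 1250 → 1600 → 2000 → 2500 → 3200 — count the steps: 5 third-stops = 1 2/3 stops.

1 2/3 stops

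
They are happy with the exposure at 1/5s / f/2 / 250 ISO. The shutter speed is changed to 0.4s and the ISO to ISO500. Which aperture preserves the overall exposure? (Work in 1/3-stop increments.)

f/4

Shutter speed: 1/5 → 1/4 → 0.3 → 0.4 — 1 stop longer (brighter).
ISO: 250 → 320 → 400 → 500 — 1 stop higher (brighter).
Net change so far: 2 stops brighter. Offset with the aperture: f/2 → f/2.2 → f/2.5 → f/2.8 → f/3.2 → f/3.5 → f/4.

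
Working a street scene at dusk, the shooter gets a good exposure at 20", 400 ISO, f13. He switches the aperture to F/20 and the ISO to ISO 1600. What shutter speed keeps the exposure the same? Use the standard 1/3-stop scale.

13 s

Aperture: f/13 → f/14 → f/16 → f/18 → f/20 — 1 1/3 stops smaller aperture (darker).
ISO: 400 → 500 → 640 → 800 → 1000 → 1250 → 1600 — 2 stops higher (brighter).
Net change so far: 2/3 stop brighter. Offset with the shutter speed: 20 → 15 → 13.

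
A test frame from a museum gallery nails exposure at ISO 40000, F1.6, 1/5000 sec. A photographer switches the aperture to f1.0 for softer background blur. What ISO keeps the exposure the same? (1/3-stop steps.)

Aperture: f/1.6 → f/1.4 → f/1.2 → f/1.1 → f/1.0 — 1 1/3 stops larger aperture (brighter).
Need 1 1/3 stops darker from the ISO: 40000 → 32000 → 25600 → 20000 → 16000.

ISO 16000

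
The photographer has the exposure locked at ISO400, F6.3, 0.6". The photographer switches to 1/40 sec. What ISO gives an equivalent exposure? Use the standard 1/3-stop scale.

ISO 10000

Shutter speed: 0.6 → 0.5 → 0.4 → 0.3 → 1/4 → 1/5 → 1/6 → 1/8 → 1/10 → 1/13 → 1/15 → 1/20 → 1/25 → 1/30 → 1/40 — 4 2/3 stops faster (darker).
Need 4 2/3 stops brighter from the ISO: 400 → 500 → 640 → 800 → 1000 → 1250 → 1600 → 2000 → 2500 → 3200 → 4000 → 5000 → 6400 → 8000 → 10000.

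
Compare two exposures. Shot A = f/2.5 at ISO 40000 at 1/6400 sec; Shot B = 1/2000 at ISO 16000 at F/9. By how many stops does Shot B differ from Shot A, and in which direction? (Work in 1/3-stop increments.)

3 1/3 stops darker

Aperture: f/2.5 → f/2.8 → f/3.2 → f/3.5 → f/4 → f/4.5 → f/5 → f/5.6 → f/6.3 → f/7.1 → f/8 → f/9 — 3 2/3 stops narrower (darker).
Shutter speed: 1/6400 → 1/5000 → 1/4000 → 1/3200 → 1/2500 → 1/2000 — 1 2/3 stops longer (brighter).
ISO: 40000 → 32000 → 25600 → 20000 → 16000 — 1 1/3 stops dropped (darker).
Net: −3 2/3 +1 2/3 −1 1/3 = −3 1/3 stops.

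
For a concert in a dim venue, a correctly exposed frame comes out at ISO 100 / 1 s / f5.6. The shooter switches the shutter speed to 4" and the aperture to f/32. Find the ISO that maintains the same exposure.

Shutter speed: 1 → 2 → 4 — 2 stops slower (brighter).
Aperture: f/5.6 → f/8 → f/11 → f/16 → f/22 → f/32 — 5 stops narrower (darker).
Net change so far: 3 stops darker. Offset with the ISO: 100 → 200 → 400 → 800.

ISO 800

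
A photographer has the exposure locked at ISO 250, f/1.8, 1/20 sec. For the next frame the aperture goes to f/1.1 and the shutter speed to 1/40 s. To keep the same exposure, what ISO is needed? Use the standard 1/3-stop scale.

Aperture: f/1.8 → f/1.6 → f/1.4 → f/1.2 → f/1.1 — 1 1/3 stops larger aperture (brighter).
Shutter speed: 1/20 → 1/25 → 1/30 → 1/40 — 1 stop faster (darker).
Net change so far: 1/3 stop brighter. Offset with the ISO: 250 → 200.

ISO 200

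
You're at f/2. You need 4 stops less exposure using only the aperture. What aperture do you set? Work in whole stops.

f/8

Aperture: f/2 → f/2.8 → f/4 → f/5.6 → f/8 — 4 stops narrower (darker).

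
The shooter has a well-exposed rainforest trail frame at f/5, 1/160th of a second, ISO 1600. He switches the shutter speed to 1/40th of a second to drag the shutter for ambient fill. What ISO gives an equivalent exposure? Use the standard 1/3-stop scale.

Shutter speed: 1/160 → 1/125 → 1/100 → 1/80 → 1/60 → 1/50 → 1/40 — 2 stops longer (brighter).
Need 2 stops darker from the ISO: 1600 → 1250 → 1000 → 800 → 640 → 500 → 400.

ISO 400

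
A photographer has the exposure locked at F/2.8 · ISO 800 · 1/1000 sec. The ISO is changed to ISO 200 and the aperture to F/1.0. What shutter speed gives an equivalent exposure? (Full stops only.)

1/2000s

ISO: 800 → 400 → 200 — 2 stops lower (darker).
Aperture: f/2.8 → f/2 → f/1.4 → f/1.0 — 3 stops wider (brighter).
Net change so far: 1 stop brighter. Offset with the shutter speed: 1/1000 → 1/2000.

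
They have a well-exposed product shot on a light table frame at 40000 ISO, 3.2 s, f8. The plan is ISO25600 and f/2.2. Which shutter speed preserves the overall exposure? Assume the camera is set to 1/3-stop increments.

ISO: 40000 → 32000 → 25600 — 2/3 stop dropped (darker).
Aperture: f/8 → f/7.1 → f/6.3 → f/5.6 → f/5 → f/4.5 → f/4 → f/3.5 → f/3.2 → f/2.8 → f/2.5 → f/2.2 — 3 2/3 stops wider (brighter).
Net change so far: 3 stops brighter. Offset with the shutter speed: 3.2 → 2.5 → 2 → 1.6 → 1.3 → 1 → 0.8 → 0.6 → 0.5 → 0.4.

0.4 s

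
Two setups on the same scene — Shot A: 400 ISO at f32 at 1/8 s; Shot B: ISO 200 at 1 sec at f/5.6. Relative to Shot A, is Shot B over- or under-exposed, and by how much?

7 stops brighter

Aperture: f/32 → f/22 → f/16 → f/11 → f/8 → f/5.6 — 5 stops larger aperture (brighter).
Shutter speed: 1/8 → 1/4 → 1/2 → 1 — 3 stops slower (brighter).
ISO: 400 → 200 — 1 stop dropped (darker).
Net: +5 +3 −1 = +7 stops.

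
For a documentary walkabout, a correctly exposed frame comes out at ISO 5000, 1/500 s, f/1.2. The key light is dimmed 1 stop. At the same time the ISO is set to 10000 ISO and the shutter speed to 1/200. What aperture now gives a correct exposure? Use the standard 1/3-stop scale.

Scene light: 1 stop darker.
ISO: 5000 → 6400 → 8000 → 10000 — 1 stop raised (brighter).
Shutter speed: 1/500 → 1/400 → 1/320 → 1/250 → 1/200 — 1 1/3 stops slower (brighter).
Net so far: 1 1/3 stops brighter. Aperture: f/1.2 → f/1.4 → f/1.6 → f/1.8 → f/2.

f/2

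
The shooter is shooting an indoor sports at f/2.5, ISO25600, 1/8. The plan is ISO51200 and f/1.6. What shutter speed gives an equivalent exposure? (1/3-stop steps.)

ISO: 25600 → 32000 → 40000 → 51200 — 1 stop raised (brighter).
Aperture: f/2.5 → f/2.2 → f/2 → f/1.8 → f/1.6 — 1 1/3 stops wider (brighter).
Net change so far: 2 1/3 stops brighter. Offset with the shutter speed: 1/8 → 1/10 → 1/13 → 1/15 → 1/20 → 1/25 → 1/30 → 1/40.

1/40s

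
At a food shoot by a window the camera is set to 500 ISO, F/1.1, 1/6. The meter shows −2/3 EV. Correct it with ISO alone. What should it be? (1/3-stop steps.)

Underexposed by 2/3 stop → need 2/3 stop brighter.
ISO: 500 → 640 → 800.

ISO 800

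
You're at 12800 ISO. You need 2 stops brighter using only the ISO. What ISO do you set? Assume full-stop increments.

ISO 51200

ISO: 12800 → 25600 → 51200 — 2 stops raised (brighter).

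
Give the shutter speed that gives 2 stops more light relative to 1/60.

1/15s

Shutter speed: 1/60 → 1/30 → 1/15 — 2 stops longer (brighter).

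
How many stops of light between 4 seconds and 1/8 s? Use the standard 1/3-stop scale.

5 stops

4 → 3.2 → 2.5 → 2 → 1.6 → 1.3 → 1 → 0.8 → 0.6 → 0.5 → 0.4 → 0.3 → 1/4 → 1/5 → 1/6 → 1/8 — count the steps: 15 third-stops = 5 stops.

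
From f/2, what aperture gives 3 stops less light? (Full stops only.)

f/5.6

Aperture: f/2 → f/2.8 → f/4 → f/5.6 — 3 stops stopped down (darker).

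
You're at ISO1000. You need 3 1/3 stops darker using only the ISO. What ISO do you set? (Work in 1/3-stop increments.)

ISO 100

ISO: 1000 → 800 → 640 → 500 → 400 → 320 → 250 → 200 → 160 → 125 → 100 — 3 1/3 stops dropped (darker).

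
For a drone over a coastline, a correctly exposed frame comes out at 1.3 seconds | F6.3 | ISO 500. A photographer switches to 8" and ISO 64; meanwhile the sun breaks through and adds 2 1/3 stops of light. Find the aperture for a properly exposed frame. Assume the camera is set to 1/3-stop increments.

Scene light: 2 1/3 stops brighter.
Shutter speed: 1.3 → 1.6 → 2 → 2.5 → 3.2 → 4 → 5 → 6 → 8 — 2 2/3 stops slower (brighter).
ISO: 500 → 400 → 320 → 250 → 200 → 160 → 125 → 100 → 80 → 64 — 3 stops lower (darker).
Net so far: 2 stops brighter. Aperture: f/6.3 → f/7.1 → f/8 → f/9 → f/10 → f/11 → f/13.

f/13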